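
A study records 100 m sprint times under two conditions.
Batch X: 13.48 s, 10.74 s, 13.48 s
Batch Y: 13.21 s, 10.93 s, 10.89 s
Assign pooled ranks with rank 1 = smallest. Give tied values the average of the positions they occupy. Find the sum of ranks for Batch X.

Sorted (ascending): 10.74, 10.89, 10.93, 13.21, 13.48, 13.48
The 2 values of 13.48 occupy positions 5–6 → average rank (5+6)/2 = 5.5.
Batch X values → pooled ranks: 13.48→5.5, 10.74→1, 13.48→5.5
Rank sum = 5.5 + 1 + 5.5 = 12

12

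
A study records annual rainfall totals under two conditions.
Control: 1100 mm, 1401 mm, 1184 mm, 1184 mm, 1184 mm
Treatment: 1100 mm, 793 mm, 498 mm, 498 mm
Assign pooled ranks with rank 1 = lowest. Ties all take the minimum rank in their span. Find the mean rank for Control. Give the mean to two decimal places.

6.20

Sorted (ascending): 498, 498, 793, 1100, 1100, 1184, 1184, 1184, 1401
The 2 values of 498 occupy positions 1–2 → each gets rank 1.
The 2 values of 1100 occupy positions 4–5 → each gets rank 4.
The 3 values of 1184 occupy positions 6–8 → each gets rank 6.
Control values → pooled ranks: 1100→4, 1401→9, 1184→6, 1184→6, 1184→6
Mean rank = (4 + 9 + 6 + 6 + 6) / 5 = 6.20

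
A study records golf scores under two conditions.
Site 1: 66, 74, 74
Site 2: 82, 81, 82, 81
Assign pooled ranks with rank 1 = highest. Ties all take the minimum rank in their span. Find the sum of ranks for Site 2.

8

Sorted (descending): 82, 82, 81, 81, 74, 74, 66
The 2 values of 82 occupy positions 1–2 → each gets rank 1.
The 2 values of 81 occupy positions 3–4 → each gets rank 3.
The 2 values of 74 occupy positions 5–6 → each gets rank 5.
Site 2 values → pooled ranks: 82→1, 81→3, 82→1, 81→3
Rank sum = 1 + 3 + 1 + 3 = 8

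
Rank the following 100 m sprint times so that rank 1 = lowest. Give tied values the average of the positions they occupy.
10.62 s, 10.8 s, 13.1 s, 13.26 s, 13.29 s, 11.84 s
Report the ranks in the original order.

1, 2, 4, 5, 6, 3

Sorted (ascending): 10.62, 10.8, 11.84, 13.1, 13.26, 13.29
No ties — each value takes its position as its rank.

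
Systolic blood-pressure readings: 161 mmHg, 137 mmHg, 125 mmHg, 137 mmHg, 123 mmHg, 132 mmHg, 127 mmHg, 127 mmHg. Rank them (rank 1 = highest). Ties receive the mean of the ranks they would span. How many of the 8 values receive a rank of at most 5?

Sorted (descending): 161, 137, 137, 132, 127, 127, 125, 123
The 2 values of 137 occupy positions 2–3 → average rank (2+3)/2 = 2.5.
The 2 values of 127 occupy positions 5–6 → average rank (5+6)/2 = 5.5.
Ranks ≤ 5: {1, 2.5, 2.5, 4} → 4 values.

4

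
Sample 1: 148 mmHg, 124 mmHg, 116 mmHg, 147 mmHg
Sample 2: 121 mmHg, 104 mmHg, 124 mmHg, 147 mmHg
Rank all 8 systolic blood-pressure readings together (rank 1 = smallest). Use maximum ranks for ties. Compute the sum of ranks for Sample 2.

16

Sorted (ascending): 104, 116, 121, 124, 124, 147, 147, 148
The 2 values of 124 occupy positions 4–5 → each gets rank 5.
The 2 values of 147 occupy positions 6–7 → each gets rank 7.
Sample 2 values → pooled ranks: 121→3, 104→1, 124→5, 147→7
Rank sum = 3 + 1 + 5 + 7 = 16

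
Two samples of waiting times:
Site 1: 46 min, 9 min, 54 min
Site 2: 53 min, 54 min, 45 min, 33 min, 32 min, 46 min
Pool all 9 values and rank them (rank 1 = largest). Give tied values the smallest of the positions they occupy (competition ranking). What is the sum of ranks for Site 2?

Sorted (descending): 54, 54, 53, 46, 46, 45, 33, 32, 9
The 2 values of 54 occupy positions 1–2 → each gets rank 1.
The 2 values of 46 occupy positions 4–5 → each gets rank 4.
Site 2 values → pooled ranks: 53→3, 54→1, 45→6, 33→7, 32→8, 46→4
Rank sum = 3 + 1 + 6 + 7 + 8 + 4 = 29

29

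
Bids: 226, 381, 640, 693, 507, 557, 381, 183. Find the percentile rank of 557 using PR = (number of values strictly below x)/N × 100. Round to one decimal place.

N = 8.
Strictly below 557: 5. Equal to 557: 1.
PR = 5/8 × 100 = 62.5

62.5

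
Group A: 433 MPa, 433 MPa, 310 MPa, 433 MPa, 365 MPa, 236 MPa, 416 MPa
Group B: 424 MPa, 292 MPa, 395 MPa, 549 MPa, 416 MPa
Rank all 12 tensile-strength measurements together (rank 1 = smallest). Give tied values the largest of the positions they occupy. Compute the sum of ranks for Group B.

34

Sorted (ascending): 236, 292, 310, 365, 395, 416, 416, 424, 433, 433, 433, 549
The 2 values of 416 occupy positions 6–7 → each gets rank 7.
The 3 values of 433 occupy positions 9–11 → each gets rank 11.
Group B values → pooled ranks: 424→8, 292→2, 395→5, 549→12, 416→7
Rank sum = 8 + 2 + 5 + 12 + 7 = 34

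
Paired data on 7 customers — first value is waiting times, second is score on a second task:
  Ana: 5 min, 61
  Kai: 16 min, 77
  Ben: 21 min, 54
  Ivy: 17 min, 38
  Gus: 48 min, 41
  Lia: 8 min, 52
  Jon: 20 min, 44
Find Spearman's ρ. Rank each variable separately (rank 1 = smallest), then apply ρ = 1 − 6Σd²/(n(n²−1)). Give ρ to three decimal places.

-0.500

Ranks of variable 1: 1, 3, 6, 4, 7, 2, 5
Ranks of variable 2: 6, 7, 5, 1, 2, 4, 3
d = r₁ − r₂: -5, -4, 1, 3, 5, -2, 2
d²: 25, 16, 1, 9, 25, 4, 4; Σd² = 84
ρ = 1 − 6·84/(7·48) = 1 − 504/336 = -0.500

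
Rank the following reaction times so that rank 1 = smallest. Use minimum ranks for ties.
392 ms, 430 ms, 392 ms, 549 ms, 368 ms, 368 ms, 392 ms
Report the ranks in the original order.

Sorted (ascending): 368, 368, 392, 392, 392, 430, 549
The 2 values of 368 occupy positions 1–2 → each gets rank 1.
The 3 values of 392 occupy positions 3–5 → each gets rank 3.

3, 6, 3, 7, 1, 1, 3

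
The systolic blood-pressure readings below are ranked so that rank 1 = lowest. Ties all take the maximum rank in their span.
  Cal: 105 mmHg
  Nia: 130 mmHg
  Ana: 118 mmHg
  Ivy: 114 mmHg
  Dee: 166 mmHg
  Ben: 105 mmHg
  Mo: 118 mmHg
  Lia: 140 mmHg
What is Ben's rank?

Sorted (ascending): 105, 105, 114, 118, 118, 130, 140, 166
The 2 values of 105 occupy positions 1–2 → each gets rank 2.
The 2 values of 118 occupy positions 4–5 → each gets rank 5.
Ben has value 105 mmHg → rank 2.

2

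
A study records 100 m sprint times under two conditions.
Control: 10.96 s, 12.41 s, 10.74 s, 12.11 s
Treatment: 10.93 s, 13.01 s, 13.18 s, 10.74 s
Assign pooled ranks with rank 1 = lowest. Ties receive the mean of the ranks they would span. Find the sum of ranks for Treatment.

Sorted (ascending): 10.74, 10.74, 10.93, 10.96, 12.11, 12.41, 13.01, 13.18
The 2 values of 10.74 occupy positions 1–2 → average rank (1+2)/2 = 1.5.
Treatment values → pooled ranks: 10.93→3, 13.01→7, 13.18→8, 10.74→1.5
Rank sum = 3 + 7 + 8 + 1.5 = 19.5

19.5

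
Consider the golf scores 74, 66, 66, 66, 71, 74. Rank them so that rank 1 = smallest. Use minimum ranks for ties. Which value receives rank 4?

Sorted (ascending): 66, 66, 66, 71, 74, 74
The 3 values of 66 occupy positions 1–3 → each gets rank 1.
The 2 values of 74 occupy positions 5–6 → each gets rank 5.
Rank 4 → value 71.

71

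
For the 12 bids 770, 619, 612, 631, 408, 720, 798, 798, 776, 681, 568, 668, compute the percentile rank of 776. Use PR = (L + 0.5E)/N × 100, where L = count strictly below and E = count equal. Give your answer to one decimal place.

N = 12.
Strictly below 776: 9. Equal to 776: 1.
PR = (9 + 0.5·1)/12 × 100 = 79.2

79.2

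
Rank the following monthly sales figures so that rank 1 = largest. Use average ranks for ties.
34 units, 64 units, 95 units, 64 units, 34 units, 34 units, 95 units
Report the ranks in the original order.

Sorted (descending): 95, 95, 64, 64, 34, 34, 34
The 2 values of 95 occupy positions 1–2 → average rank (1+2)/2 = 1.5.
The 2 values of 64 occupy positions 3–4 → average rank (3+4)/2 = 3.5.
The 3 values of 34 occupy positions 5–7 → average rank 6.

6, 3.5, 1.5, 3.5, 6, 6, 1.5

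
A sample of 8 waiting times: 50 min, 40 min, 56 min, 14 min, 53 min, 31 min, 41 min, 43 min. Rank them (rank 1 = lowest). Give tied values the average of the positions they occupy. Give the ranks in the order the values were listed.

6, 3, 8, 1, 7, 2, 4, 5

Sorted (ascending): 14, 31, 40, 41, 43, 50, 53, 56
No ties — each value takes its position as its rank.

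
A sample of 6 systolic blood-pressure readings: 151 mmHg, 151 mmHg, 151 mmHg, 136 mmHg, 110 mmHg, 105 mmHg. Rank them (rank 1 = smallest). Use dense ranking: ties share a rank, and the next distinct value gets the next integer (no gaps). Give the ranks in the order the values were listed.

4, 4, 4, 3, 2, 1

Sorted (ascending): 105, 110, 136, 151, 151, 151
The 3 values of 151 share dense rank 4.
Remaining distinct values take the next consecutive integers.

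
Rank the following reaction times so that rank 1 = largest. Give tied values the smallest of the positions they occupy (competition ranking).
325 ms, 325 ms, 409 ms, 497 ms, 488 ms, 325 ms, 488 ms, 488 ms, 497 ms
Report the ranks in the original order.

Sorted (descending): 497, 497, 488, 488, 488, 409, 325, 325, 325
The 2 values of 497 occupy positions 1–2 → each gets rank 1.
The 3 values of 488 occupy positions 3–5 → each gets rank 3.
The 3 values of 325 occupy positions 7–9 → each gets rank 7.

7, 7, 6, 1, 3, 7, 3, 3, 1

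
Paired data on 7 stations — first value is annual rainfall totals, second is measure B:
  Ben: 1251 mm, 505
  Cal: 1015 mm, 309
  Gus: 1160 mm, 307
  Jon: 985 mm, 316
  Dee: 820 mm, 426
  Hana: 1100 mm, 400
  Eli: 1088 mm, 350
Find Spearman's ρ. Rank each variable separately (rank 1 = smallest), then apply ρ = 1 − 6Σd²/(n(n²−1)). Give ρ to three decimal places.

0.071

Ranks of variable 1: 7, 3, 6, 2, 1, 5, 4
Ranks of variable 2: 7, 2, 1, 3, 6, 5, 4
d = r₁ − r₂: 0, 1, 5, -1, -5, 0, 0
d²: 0, 1, 25, 1, 25, 0, 0; Σd² = 52
ρ = 1 − 6·52/(7·48) = 1 − 312/336 = 0.071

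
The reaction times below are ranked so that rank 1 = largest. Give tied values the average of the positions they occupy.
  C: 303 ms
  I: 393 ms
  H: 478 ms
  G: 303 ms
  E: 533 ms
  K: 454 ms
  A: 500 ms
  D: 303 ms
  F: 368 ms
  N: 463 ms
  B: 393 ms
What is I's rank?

6.5

Sorted (descending): 533, 500, 478, 463, 454, 393, 393, 368, 303, 303, 303
The 2 values of 393 occupy positions 6–7 → average rank (6+7)/2 = 6.5.
The 3 values of 303 occupy positions 9–11 → average rank 10.
I has value 393 ms → rank 6.5.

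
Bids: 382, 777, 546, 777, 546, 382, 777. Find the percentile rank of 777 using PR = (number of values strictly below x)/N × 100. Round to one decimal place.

N = 7.
Strictly below 777: 4. Equal to 777: 3.
PR = 4/7 × 100 = 57.1

57.1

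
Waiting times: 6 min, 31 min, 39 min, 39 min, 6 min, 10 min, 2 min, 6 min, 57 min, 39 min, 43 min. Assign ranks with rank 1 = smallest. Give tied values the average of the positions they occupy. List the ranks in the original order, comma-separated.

Sorted (ascending): 2, 6, 6, 6, 10, 31, 39, 39, 39, 43, 57
The 3 values of 6 occupy positions 2–4 → average rank 3.
The 3 values of 39 occupy positions 7–9 → average rank 8.

3, 6, 8, 8, 3, 5, 1, 3, 11, 8, 10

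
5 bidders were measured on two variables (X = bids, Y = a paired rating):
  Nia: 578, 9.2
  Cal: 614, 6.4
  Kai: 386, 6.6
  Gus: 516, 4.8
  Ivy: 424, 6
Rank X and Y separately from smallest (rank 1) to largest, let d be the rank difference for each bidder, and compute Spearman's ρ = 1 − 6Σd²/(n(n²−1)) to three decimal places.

0.100

Ranks of variable 1: 4, 5, 1, 3, 2
Ranks of variable 2: 5, 3, 4, 1, 2
d = r₁ − r₂: -1, 2, -3, 2, 0
d²: 1, 4, 9, 4, 0; Σd² = 18
ρ = 1 − 6·18/(5·24) = 1 − 108/120 = 0.100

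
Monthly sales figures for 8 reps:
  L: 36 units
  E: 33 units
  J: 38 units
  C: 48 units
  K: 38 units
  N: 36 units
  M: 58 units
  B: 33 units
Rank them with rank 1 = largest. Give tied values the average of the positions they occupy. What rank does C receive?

2

Sorted (descending): 58, 48, 38, 38, 36, 36, 33, 33
The 2 values of 38 occupy positions 3–4 → average rank (3+4)/2 = 3.5.
The 2 values of 36 occupy positions 5–6 → average rank (5+6)/2 = 5.5.
The 2 values of 33 occupy positions 7–8 → average rank (7+8)/2 = 7.5.
C has value 48 units → rank 2.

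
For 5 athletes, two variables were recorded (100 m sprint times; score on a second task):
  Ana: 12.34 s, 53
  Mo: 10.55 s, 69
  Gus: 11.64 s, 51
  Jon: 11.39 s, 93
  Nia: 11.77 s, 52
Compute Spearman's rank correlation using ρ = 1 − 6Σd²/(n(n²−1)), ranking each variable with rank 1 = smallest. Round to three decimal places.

-0.500

Ranks of variable 1: 5, 1, 3, 2, 4
Ranks of variable 2: 3, 4, 1, 5, 2
d = r₁ − r₂: 2, -3, 2, -3, 2
d²: 4, 9, 4, 9, 4; Σd² = 30
ρ = 1 − 6·30/(5·24) = 1 − 180/120 = -0.500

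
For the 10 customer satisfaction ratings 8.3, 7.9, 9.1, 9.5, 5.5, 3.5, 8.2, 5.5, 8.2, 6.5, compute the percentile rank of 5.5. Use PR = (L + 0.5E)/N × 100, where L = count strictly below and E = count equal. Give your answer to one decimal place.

20.0

N = 10.
Strictly below 5.5: 1. Equal to 5.5: 2.
PR = (1 + 0.5·2)/10 × 100 = 20.0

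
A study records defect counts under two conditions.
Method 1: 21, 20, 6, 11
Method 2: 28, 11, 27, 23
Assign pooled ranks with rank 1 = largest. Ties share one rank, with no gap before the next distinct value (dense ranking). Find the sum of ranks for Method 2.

Sorted (descending): 28, 27, 23, 21, 20, 11, 11, 6
The 2 values of 11 share dense rank 6.
Remaining distinct values take the next consecutive integers.
Method 2 values → pooled ranks: 28→1, 11→6, 27→2, 23→3
Rank sum = 1 + 6 + 2 + 3 = 12

12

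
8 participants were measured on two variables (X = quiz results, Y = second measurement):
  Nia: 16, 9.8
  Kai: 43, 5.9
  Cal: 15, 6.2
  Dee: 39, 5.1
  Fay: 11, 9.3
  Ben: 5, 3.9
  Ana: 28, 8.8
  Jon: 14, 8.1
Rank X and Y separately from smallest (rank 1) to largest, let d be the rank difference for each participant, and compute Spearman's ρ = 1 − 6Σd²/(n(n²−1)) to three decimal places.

-0.048

Ranks of variable 1: 5, 8, 4, 7, 2, 1, 6, 3
Ranks of variable 2: 8, 3, 4, 2, 7, 1, 6, 5
d = r₁ − r₂: -3, 5, 0, 5, -5, 0, 0, -2
d²: 9, 25, 0, 25, 25, 0, 0, 4; Σd² = 88
ρ = 1 − 6·88/(8·63) = 1 − 528/504 = -0.048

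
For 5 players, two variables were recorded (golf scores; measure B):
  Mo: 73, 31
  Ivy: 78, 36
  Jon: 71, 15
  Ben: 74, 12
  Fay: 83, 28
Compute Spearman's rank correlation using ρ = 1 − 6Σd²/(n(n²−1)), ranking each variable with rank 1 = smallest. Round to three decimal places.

0.300

Ranks of variable 1: 2, 4, 1, 3, 5
Ranks of variable 2: 4, 5, 2, 1, 3
d = r₁ − r₂: -2, -1, -1, 2, 2
d²: 4, 1, 1, 4, 4; Σd² = 14
ρ = 1 − 6·14/(5·24) = 1 − 84/120 = 0.300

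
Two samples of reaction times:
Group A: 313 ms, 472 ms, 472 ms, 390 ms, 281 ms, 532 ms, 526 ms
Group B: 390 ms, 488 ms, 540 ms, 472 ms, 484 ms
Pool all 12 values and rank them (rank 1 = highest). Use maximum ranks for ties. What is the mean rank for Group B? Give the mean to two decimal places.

5.60

Sorted (descending): 540, 532, 526, 488, 484, 472, 472, 472, 390, 390, 313, 281
The 3 values of 472 occupy positions 6–8 → each gets rank 8.
The 2 values of 390 occupy positions 9–10 → each gets rank 10.
Group B values → pooled ranks: 390→10, 488→4, 540→1, 472→8, 484→5
Mean rank = (10 + 4 + 1 + 8 + 5) / 5 = 5.60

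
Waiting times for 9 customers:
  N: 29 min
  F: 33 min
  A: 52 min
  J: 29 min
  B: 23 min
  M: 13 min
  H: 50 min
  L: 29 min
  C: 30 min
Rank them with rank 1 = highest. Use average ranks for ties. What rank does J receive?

6

Sorted (descending): 52, 50, 33, 30, 29, 29, 29, 23, 13
The 3 values of 29 occupy positions 5–7 → average rank 6.
J has value 29 min → rank 6.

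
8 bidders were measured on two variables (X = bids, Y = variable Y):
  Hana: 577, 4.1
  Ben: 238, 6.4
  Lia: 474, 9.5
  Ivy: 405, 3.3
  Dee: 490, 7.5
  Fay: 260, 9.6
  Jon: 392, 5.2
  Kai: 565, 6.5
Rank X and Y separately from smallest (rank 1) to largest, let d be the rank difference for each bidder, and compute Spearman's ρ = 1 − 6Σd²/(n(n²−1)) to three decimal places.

Ranks of variable 1: 8, 1, 5, 4, 6, 2, 3, 7
Ranks of variable 2: 2, 4, 7, 1, 6, 8, 3, 5
d = r₁ − r₂: 6, -3, -2, 3, 0, -6, 0, 2
d²: 36, 9, 4, 9, 0, 36, 0, 4; Σd² = 98
ρ = 1 − 6·98/(8·63) = 1 − 588/504 = -0.167

-0.167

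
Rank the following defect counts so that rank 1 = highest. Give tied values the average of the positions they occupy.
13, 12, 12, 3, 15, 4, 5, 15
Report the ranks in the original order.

Sorted (descending): 15, 15, 13, 12, 12, 5, 4, 3
The 2 values of 15 occupy positions 1–2 → average rank (1+2)/2 = 1.5.
The 2 values of 12 occupy positions 4–5 → average rank (4+5)/2 = 4.5.

3, 4.5, 4.5, 8, 1.5, 7, 6, 1.5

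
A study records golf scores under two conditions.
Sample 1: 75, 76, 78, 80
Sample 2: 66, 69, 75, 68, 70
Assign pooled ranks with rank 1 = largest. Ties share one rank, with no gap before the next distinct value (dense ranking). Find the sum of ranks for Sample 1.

10

Sorted (descending): 80, 78, 76, 75, 75, 70, 69, 68, 66
The 2 values of 75 share dense rank 4.
Remaining distinct values take the next consecutive integers.
Sample 1 values → pooled ranks: 75→4, 76→3, 78→2, 80→1
Rank sum = 4 + 3 + 2 + 1 = 10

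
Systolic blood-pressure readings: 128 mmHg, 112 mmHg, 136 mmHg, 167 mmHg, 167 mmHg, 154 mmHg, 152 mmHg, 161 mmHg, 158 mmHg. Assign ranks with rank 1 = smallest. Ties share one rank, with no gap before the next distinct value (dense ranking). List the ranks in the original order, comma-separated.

Sorted (ascending): 112, 128, 136, 152, 154, 158, 161, 167, 167
The 2 values of 167 share dense rank 8.
Remaining distinct values take the next consecutive integers.

2, 1, 3, 8, 8, 5, 4, 7, 6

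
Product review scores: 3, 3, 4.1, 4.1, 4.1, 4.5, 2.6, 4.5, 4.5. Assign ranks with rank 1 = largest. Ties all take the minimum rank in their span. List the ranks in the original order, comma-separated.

Sorted (descending): 4.5, 4.5, 4.5, 4.1, 4.1, 4.1, 3, 3, 2.6
The 3 values of 4.5 occupy positions 1–3 → each gets rank 1.
The 3 values of 4.1 occupy positions 4–6 → each gets rank 4.
The 2 values of 3 occupy positions 7–8 → each gets rank 7.

7, 7, 4, 4, 4, 1, 9, 1, 1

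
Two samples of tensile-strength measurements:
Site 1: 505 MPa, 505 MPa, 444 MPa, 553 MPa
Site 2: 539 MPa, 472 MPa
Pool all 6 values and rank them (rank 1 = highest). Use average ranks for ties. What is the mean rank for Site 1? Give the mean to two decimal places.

3.50

Sorted (descending): 553, 539, 505, 505, 472, 444
The 2 values of 505 occupy positions 3–4 → average rank (3+4)/2 = 3.5.
Site 1 values → pooled ranks: 505→3.5, 505→3.5, 444→6, 553→1
Mean rank = (3.5 + 3.5 + 6 + 1) / 4 = 3.50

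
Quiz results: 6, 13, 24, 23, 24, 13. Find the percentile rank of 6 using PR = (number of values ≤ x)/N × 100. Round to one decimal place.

N = 6.
Strictly below 6: 0. Equal to 6: 1.
PR = 1/6 × 100 = 16.7

16.7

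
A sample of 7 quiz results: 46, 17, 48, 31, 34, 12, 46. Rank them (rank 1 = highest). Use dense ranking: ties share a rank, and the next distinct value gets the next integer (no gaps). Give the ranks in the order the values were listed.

2, 5, 1, 4, 3, 6, 2

Sorted (descending): 48, 46, 46, 34, 31, 17, 12
The 2 values of 46 share dense rank 2.
Remaining distinct values take the next consecutive integers.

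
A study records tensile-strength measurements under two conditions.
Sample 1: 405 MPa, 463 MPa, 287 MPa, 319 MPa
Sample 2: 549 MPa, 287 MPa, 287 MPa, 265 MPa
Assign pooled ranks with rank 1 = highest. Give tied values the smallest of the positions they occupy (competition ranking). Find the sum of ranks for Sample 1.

14

Sorted (descending): 549, 463, 405, 319, 287, 287, 287, 265
The 3 values of 287 occupy positions 5–7 → each gets rank 5.
Sample 1 values → pooled ranks: 405→3, 463→2, 287→5, 319→4
Rank sum = 3 + 2 + 5 + 4 = 14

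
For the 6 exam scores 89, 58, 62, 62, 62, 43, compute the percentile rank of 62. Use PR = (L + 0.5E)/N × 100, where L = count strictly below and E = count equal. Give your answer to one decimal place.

58.3

N = 6.
Strictly below 62: 2. Equal to 62: 3.
PR = (2 + 0.5·3)/6 × 100 = 58.3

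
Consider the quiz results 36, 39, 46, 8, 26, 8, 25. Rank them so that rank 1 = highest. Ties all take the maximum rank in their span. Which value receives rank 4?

Sorted (descending): 46, 39, 36, 26, 25, 8, 8
The 2 values of 8 occupy positions 6–7 → each gets rank 7.
Rank 4 → value 26.

26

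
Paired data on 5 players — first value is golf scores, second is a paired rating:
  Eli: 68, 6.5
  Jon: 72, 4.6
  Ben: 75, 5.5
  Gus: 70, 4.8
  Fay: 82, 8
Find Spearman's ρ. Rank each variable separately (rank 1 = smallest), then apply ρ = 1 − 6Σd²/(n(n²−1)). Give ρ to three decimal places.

0.300

Ranks of variable 1: 1, 3, 4, 2, 5
Ranks of variable 2: 4, 1, 3, 2, 5
d = r₁ − r₂: -3, 2, 1, 0, 0
d²: 9, 4, 1, 0, 0; Σd² = 14
ρ = 1 − 6·14/(5·24) = 1 − 84/120 = 0.300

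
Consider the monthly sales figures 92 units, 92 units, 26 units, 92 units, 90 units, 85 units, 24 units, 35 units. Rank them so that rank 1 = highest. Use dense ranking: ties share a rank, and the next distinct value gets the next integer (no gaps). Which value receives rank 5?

26

Sorted (descending): 92, 92, 92, 90, 85, 35, 26, 24
The 3 values of 92 share dense rank 1.
Remaining distinct values take the next consecutive integers.
Rank 5 → value 26.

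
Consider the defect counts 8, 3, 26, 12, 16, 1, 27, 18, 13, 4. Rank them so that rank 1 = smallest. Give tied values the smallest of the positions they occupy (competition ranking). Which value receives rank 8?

18

Sorted (ascending): 1, 3, 4, 8, 12, 13, 16, 18, 26, 27
No ties — each value takes its position as its rank.
Rank 8 → value 18.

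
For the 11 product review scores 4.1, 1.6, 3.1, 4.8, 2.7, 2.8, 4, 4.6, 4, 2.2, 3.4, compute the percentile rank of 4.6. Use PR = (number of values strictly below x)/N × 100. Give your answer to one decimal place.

81.8

N = 11.
Strictly below 4.6: 9. Equal to 4.6: 1.
PR = 9/11 × 100 = 81.8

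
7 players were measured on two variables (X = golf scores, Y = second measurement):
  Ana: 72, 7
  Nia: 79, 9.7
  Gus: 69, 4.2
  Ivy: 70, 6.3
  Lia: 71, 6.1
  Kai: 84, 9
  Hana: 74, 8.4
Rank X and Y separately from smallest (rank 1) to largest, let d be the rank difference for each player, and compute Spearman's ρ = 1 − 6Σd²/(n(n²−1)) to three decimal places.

Ranks of variable 1: 4, 6, 1, 2, 3, 7, 5
Ranks of variable 2: 4, 7, 1, 3, 2, 6, 5
d = r₁ − r₂: 0, -1, 0, -1, 1, 1, 0
d²: 0, 1, 0, 1, 1, 1, 0; Σd² = 4
ρ = 1 − 6·4/(7·48) = 1 − 24/336 = 0.929

0.929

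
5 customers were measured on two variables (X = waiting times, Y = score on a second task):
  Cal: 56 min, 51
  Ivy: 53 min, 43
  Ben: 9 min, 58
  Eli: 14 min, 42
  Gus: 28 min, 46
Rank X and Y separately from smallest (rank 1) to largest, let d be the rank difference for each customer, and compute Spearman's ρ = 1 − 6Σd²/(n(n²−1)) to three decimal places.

Ranks of variable 1: 5, 4, 1, 2, 3
Ranks of variable 2: 4, 2, 5, 1, 3
d = r₁ − r₂: 1, 2, -4, 1, 0
d²: 1, 4, 16, 1, 0; Σd² = 22
ρ = 1 − 6·22/(5·24) = 1 − 132/120 = -0.100

-0.100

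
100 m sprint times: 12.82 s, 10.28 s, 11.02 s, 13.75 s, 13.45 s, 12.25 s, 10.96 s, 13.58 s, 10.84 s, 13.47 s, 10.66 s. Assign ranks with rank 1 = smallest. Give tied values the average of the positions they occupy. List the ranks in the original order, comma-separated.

7, 1, 5, 11, 8, 6, 4, 10, 3, 9, 2

Sorted (ascending): 10.28, 10.66, 10.84, 10.96, 11.02, 12.25, 12.82, 13.45, 13.47, 13.58, 13.75
No ties — each value takes its position as its rank.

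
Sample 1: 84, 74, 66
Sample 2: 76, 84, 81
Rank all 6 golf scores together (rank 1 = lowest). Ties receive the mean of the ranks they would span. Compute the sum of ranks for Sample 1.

8.5

Sorted (ascending): 66, 74, 76, 81, 84, 84
The 2 values of 84 occupy positions 5–6 → average rank (5+6)/2 = 5.5.
Sample 1 values → pooled ranks: 84→5.5, 74→2, 66→1
Rank sum = 5.5 + 2 + 1 = 8.5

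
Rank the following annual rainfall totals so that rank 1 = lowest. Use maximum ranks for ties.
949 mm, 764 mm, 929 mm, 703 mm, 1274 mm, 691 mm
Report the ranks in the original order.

Sorted (ascending): 691, 703, 764, 929, 949, 1274
No ties — each value takes its position as its rank.

5, 3, 4, 2, 6, 1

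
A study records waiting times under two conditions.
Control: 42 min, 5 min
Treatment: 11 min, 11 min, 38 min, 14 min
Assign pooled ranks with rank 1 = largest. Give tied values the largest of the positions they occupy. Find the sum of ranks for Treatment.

15

Sorted (descending): 42, 38, 14, 11, 11, 5
The 2 values of 11 occupy positions 4–5 → each gets rank 5.
Treatment values → pooled ranks: 11→5, 11→5, 38→2, 14→3
Rank sum = 5 + 5 + 2 + 3 = 15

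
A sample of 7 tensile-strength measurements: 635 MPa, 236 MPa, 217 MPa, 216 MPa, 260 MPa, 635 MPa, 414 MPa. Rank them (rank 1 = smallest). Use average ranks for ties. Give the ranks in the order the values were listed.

Sorted (ascending): 216, 217, 236, 260, 414, 635, 635
The 2 values of 635 occupy positions 6–7 → average rank (6+7)/2 = 6.5.

6.5, 3, 2, 1, 4, 6.5, 5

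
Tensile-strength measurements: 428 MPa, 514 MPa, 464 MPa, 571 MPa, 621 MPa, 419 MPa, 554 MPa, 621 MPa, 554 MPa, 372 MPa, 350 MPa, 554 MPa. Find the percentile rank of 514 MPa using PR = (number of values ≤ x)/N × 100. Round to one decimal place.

50.0

N = 12.
Strictly below 514: 5. Equal to 514: 1.
PR = 6/12 × 100 = 50.0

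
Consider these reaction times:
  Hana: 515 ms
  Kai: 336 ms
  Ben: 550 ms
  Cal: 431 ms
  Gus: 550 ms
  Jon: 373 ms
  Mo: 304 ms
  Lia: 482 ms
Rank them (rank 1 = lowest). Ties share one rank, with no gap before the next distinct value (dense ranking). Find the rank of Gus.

Sorted (ascending): 304, 336, 373, 431, 482, 515, 550, 550
The 2 values of 550 share dense rank 7.
Remaining distinct values take the next consecutive integers.
Gus has value 550 ms → rank 7.

7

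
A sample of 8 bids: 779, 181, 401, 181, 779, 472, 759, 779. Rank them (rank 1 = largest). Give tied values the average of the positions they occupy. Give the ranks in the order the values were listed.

2, 7.5, 6, 7.5, 2, 5, 4, 2

Sorted (descending): 779, 779, 779, 759, 472, 401, 181, 181
The 3 values of 779 occupy positions 1–3 → average rank 2.
The 2 values of 181 occupy positions 7–8 → average rank (7+8)/2 = 7.5.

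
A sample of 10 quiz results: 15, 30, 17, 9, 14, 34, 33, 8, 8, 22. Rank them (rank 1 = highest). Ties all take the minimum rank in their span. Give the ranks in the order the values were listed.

6, 3, 5, 8, 7, 1, 2, 9, 9, 4

Sorted (descending): 34, 33, 30, 22, 17, 15, 14, 9, 8, 8
The 2 values of 8 occupy positions 9–10 → each gets rank 9.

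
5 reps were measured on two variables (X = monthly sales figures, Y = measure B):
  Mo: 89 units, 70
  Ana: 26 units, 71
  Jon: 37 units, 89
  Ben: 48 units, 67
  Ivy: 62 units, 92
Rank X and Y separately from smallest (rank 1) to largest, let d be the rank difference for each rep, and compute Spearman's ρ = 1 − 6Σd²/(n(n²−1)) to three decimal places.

Ranks of variable 1: 5, 1, 2, 3, 4
Ranks of variable 2: 2, 3, 4, 1, 5
d = r₁ − r₂: 3, -2, -2, 2, -1
d²: 9, 4, 4, 4, 1; Σd² = 22
ρ = 1 − 6·22/(5·24) = 1 − 132/120 = -0.100

-0.100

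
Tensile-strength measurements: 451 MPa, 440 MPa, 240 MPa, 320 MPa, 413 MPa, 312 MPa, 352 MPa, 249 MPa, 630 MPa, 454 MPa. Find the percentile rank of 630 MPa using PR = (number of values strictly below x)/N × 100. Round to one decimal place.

90.0

N = 10.
Strictly below 630: 9. Equal to 630: 1.
PR = 9/10 × 100 = 90.0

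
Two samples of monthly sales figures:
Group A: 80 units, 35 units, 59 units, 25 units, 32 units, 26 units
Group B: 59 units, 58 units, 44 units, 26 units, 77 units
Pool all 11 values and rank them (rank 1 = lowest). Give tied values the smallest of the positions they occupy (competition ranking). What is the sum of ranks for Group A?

31

Sorted (ascending): 25, 26, 26, 32, 35, 44, 58, 59, 59, 77, 80
The 2 values of 26 occupy positions 2–3 → each gets rank 2.
The 2 values of 59 occupy positions 8–9 → each gets rank 8.
Group A values → pooled ranks: 80→11, 35→5, 59→8, 25→1, 32→4, 26→2
Rank sum = 11 + 5 + 8 + 1 + 4 + 2 = 31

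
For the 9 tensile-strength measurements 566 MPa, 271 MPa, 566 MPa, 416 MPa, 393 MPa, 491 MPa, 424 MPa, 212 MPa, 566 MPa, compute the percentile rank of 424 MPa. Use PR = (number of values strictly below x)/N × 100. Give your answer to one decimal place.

N = 9.
Strictly below 424: 4. Equal to 424: 1.
PR = 4/9 × 100 = 44.4

44.4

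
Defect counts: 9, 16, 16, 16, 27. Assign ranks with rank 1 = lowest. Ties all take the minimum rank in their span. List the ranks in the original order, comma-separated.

Sorted (ascending): 9, 16, 16, 16, 27
The 3 values of 16 occupy positions 2–4 → each gets rank 2.

1, 2, 2, 2, 5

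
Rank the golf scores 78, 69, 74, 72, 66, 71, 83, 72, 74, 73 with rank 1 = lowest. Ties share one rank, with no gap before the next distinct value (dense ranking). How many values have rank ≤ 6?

8

Sorted (ascending): 66, 69, 71, 72, 72, 73, 74, 74, 78, 83
The 2 values of 72 share dense rank 4.
The 2 values of 74 share dense rank 6.
Remaining distinct values take the next consecutive integers.
Ranks ≤ 6: {1, 2, 3, 4, 4, 5, 6, 6} → 8 values.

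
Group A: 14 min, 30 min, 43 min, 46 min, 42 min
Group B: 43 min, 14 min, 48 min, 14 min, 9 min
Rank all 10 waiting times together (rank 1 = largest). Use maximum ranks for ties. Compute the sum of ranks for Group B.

Sorted (descending): 48, 46, 43, 43, 42, 30, 14, 14, 14, 9
The 2 values of 43 occupy positions 3–4 → each gets rank 4.
The 3 values of 14 occupy positions 7–9 → each gets rank 9.
Group B values → pooled ranks: 43→4, 14→9, 48→1, 14→9, 9→10
Rank sum = 4 + 9 + 1 + 9 + 10 = 33

33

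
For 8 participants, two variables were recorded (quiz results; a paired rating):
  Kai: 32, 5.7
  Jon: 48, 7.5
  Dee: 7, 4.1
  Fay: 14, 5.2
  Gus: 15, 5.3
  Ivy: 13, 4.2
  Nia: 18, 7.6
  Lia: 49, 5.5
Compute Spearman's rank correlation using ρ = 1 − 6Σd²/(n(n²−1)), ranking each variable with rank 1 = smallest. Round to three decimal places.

Ranks of variable 1: 6, 7, 1, 3, 4, 2, 5, 8
Ranks of variable 2: 6, 7, 1, 3, 4, 2, 8, 5
d = r₁ − r₂: 0, 0, 0, 0, 0, 0, -3, 3
d²: 0, 0, 0, 0, 0, 0, 9, 9; Σd² = 18
ρ = 1 − 6·18/(8·63) = 1 − 108/504 = 0.786

0.786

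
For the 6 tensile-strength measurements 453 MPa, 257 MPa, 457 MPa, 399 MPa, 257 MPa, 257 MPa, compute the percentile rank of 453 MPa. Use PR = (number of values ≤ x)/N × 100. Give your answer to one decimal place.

N = 6.
Strictly below 453: 4. Equal to 453: 1.
PR = 5/6 × 100 = 83.3

83.3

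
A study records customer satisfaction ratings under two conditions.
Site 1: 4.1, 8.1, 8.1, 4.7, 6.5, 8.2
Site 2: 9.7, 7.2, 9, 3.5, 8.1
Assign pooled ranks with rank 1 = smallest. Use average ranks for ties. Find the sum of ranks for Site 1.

32

Sorted (ascending): 3.5, 4.1, 4.7, 6.5, 7.2, 8.1, 8.1, 8.1, 8.2, 9, 9.7
The 3 values of 8.1 occupy positions 6–8 → average rank 7.
Site 1 values → pooled ranks: 4.1→2, 8.1→7, 8.1→7, 4.7→3, 6.5→4, 8.2→9
Rank sum = 2 + 7 + 7 + 3 + 4 + 9 = 32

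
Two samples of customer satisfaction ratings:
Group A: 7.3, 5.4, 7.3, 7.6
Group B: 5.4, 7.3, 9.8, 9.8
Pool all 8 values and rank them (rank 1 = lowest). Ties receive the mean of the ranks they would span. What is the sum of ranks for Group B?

Sorted (ascending): 5.4, 5.4, 7.3, 7.3, 7.3, 7.6, 9.8, 9.8
The 2 values of 5.4 occupy positions 1–2 → average rank (1+2)/2 = 1.5.
The 3 values of 7.3 occupy positions 3–5 → average rank 4.
The 2 values of 9.8 occupy positions 7–8 → average rank (7+8)/2 = 7.5.
Group B values → pooled ranks: 5.4→1.5, 7.3→4, 9.8→7.5, 9.8→7.5
Rank sum = 1.5 + 4 + 7.5 + 7.5 = 20.5

20.5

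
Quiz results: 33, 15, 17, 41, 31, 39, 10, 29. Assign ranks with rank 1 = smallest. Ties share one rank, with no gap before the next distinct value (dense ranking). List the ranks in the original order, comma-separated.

Sorted (ascending): 10, 15, 17, 29, 31, 33, 39, 41
No ties — each value takes its position as its rank.

6, 2, 3, 8, 5, 7, 1, 4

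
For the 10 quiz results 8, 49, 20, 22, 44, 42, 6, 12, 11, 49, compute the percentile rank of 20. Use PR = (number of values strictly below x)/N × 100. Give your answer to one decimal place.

N = 10.
Strictly below 20: 4. Equal to 20: 1.
PR = 4/10 × 100 = 40.0

40.0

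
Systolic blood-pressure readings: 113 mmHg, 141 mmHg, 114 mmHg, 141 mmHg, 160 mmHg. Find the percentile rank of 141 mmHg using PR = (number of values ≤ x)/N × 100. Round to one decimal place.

80.0

N = 5.
Strictly below 141: 2. Equal to 141: 2.
PR = 4/5 × 100 = 80.0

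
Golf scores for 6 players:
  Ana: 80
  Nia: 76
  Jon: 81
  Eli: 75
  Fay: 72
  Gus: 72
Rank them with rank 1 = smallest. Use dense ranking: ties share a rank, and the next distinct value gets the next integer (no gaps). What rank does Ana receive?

4

Sorted (ascending): 72, 72, 75, 76, 80, 81
The 2 values of 72 share dense rank 1.
Remaining distinct values take the next consecutive integers.
Ana has value 80 → rank 4.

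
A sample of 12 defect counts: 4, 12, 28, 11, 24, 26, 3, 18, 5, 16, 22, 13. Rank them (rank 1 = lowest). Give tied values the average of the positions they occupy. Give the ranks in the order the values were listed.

2, 5, 12, 4, 10, 11, 1, 8, 3, 7, 9, 6

Sorted (ascending): 3, 4, 5, 11, 12, 13, 16, 18, 22, 24, 26, 28
No ties — each value takes its position as its rank.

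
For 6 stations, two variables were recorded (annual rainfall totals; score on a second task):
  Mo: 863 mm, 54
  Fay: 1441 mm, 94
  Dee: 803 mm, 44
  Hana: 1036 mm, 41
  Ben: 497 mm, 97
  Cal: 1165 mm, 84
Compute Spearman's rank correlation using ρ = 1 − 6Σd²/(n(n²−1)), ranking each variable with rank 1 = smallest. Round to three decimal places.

Ranks of variable 1: 3, 6, 2, 4, 1, 5
Ranks of variable 2: 3, 5, 2, 1, 6, 4
d = r₁ − r₂: 0, 1, 0, 3, -5, 1
d²: 0, 1, 0, 9, 25, 1; Σd² = 36
ρ = 1 − 6·36/(6·35) = 1 − 216/210 = -0.029

-0.029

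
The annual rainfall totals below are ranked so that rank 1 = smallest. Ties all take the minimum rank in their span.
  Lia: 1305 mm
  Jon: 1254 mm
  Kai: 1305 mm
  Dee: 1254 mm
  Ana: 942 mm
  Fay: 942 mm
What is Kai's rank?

5

Sorted (ascending): 942, 942, 1254, 1254, 1305, 1305
The 2 values of 942 occupy positions 1–2 → each gets rank 1.
The 2 values of 1254 occupy positions 3–4 → each gets rank 3.
The 2 values of 1305 occupy positions 5–6 → each gets rank 5.
Kai has value 1305 mm → rank 5.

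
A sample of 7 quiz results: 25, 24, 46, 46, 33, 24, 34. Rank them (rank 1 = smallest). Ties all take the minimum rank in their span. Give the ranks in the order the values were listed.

3, 1, 6, 6, 4, 1, 5

Sorted (ascending): 24, 24, 25, 33, 34, 46, 46
The 2 values of 24 occupy positions 1–2 → each gets rank 1.
The 2 values of 46 occupy positions 6–7 → each gets rank 6.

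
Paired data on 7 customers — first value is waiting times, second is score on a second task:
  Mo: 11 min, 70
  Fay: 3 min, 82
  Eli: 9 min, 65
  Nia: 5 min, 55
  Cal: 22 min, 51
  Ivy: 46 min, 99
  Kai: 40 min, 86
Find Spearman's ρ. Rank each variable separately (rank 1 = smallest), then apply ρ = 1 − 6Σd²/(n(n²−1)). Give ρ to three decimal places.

0.429

Ranks of variable 1: 4, 1, 3, 2, 5, 7, 6
Ranks of variable 2: 4, 5, 3, 2, 1, 7, 6
d = r₁ − r₂: 0, -4, 0, 0, 4, 0, 0
d²: 0, 16, 0, 0, 16, 0, 0; Σd² = 32
ρ = 1 − 6·32/(7·48) = 1 − 192/336 = 0.429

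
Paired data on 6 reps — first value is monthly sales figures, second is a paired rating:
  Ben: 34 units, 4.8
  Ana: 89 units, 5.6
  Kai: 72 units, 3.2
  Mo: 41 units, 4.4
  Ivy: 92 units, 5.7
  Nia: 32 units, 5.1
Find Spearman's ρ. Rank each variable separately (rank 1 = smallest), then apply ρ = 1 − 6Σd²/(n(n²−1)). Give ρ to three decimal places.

0.429

Ranks of variable 1: 2, 5, 4, 3, 6, 1
Ranks of variable 2: 3, 5, 1, 2, 6, 4
d = r₁ − r₂: -1, 0, 3, 1, 0, -3
d²: 1, 0, 9, 1, 0, 9; Σd² = 20
ρ = 1 − 6·20/(6·35) = 1 − 120/210 = 0.429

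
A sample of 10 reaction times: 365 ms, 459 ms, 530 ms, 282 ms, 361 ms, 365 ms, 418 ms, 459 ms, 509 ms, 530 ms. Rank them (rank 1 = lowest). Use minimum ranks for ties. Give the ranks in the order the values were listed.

Sorted (ascending): 282, 361, 365, 365, 418, 459, 459, 509, 530, 530
The 2 values of 365 occupy positions 3–4 → each gets rank 3.
The 2 values of 459 occupy positions 6–7 → each gets rank 6.
The 2 values of 530 occupy positions 9–10 → each gets rank 9.

3, 6, 9, 1, 2, 3, 5, 6, 8, 9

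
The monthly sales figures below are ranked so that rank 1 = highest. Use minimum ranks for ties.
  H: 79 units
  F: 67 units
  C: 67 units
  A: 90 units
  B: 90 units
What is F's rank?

4

Sorted (descending): 90, 90, 79, 67, 67
The 2 values of 90 occupy positions 1–2 → each gets rank 1.
The 2 values of 67 occupy positions 4–5 → each gets rank 4.
F has value 67 units → rank 4.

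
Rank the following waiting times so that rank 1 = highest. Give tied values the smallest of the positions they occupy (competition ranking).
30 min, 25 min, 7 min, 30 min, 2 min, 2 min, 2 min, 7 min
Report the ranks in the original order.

Sorted (descending): 30, 30, 25, 7, 7, 2, 2, 2
The 2 values of 30 occupy positions 1–2 → each gets rank 1.
The 2 values of 7 occupy positions 4–5 → each gets rank 4.
The 3 values of 2 occupy positions 6–8 → each gets rank 6.

1, 3, 4, 1, 6, 6, 6, 4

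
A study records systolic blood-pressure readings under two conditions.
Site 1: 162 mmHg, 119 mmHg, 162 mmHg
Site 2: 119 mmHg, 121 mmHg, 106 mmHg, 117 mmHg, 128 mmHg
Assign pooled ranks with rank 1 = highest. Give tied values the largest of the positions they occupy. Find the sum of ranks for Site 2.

28

Sorted (descending): 162, 162, 128, 121, 119, 119, 117, 106
The 2 values of 162 occupy positions 1–2 → each gets rank 2.
The 2 values of 119 occupy positions 5–6 → each gets rank 6.
Site 2 values → pooled ranks: 119→6, 121→4, 106→8, 117→7, 128→3
Rank sum = 6 + 4 + 8 + 7 + 3 = 28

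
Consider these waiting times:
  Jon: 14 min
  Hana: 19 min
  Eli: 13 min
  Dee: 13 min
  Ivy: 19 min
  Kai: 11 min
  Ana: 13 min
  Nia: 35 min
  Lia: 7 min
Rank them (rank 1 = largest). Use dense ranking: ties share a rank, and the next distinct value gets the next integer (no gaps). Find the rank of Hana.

Sorted (descending): 35, 19, 19, 14, 13, 13, 13, 11, 7
The 2 values of 19 share dense rank 2.
The 3 values of 13 share dense rank 4.
Remaining distinct values take the next consecutive integers.
Hana has value 19 min → rank 2.

2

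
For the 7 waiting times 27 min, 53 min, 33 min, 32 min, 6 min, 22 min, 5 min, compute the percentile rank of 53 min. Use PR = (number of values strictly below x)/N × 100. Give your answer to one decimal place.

N = 7.
Strictly below 53: 6. Equal to 53: 1.
PR = 6/7 × 100 = 85.7

85.7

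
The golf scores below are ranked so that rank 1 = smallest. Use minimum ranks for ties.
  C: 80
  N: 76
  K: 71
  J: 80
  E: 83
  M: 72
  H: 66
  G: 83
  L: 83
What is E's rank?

7

Sorted (ascending): 66, 71, 72, 76, 80, 80, 83, 83, 83
The 2 values of 80 occupy positions 5–6 → each gets rank 5.
The 3 values of 83 occupy positions 7–9 → each gets rank 7.
E has value 83 → rank 7.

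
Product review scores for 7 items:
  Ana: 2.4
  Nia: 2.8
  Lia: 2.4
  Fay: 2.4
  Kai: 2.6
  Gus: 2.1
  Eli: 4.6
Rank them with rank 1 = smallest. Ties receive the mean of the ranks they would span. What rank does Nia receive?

Sorted (ascending): 2.1, 2.4, 2.4, 2.4, 2.6, 2.8, 4.6
The 3 values of 2.4 occupy positions 2–4 → average rank 3.
Nia has value 2.8 → rank 6.

6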